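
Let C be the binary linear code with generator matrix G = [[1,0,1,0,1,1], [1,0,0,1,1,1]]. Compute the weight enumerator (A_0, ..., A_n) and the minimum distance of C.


Weight distribution: A_0 = 1, A_2 = 1, A_4 = 2. Minimum distance d = 2.

Enumerate all 2^2 = 4 messages m ∈ F_2^2.
For each, compute codeword c = mG in F_2^6, then tally its weight.
  m = 00 → c = 000000, weight = 0.
  m = 10 → c = 101011, weight = 4.
  m = 01 → c = 100111, weight = 4.
  m = 11 → c = 001100, weight = 2.
Tally weights:
  weight 0: 1 codewords.
  weight 2: 1 codewords.
  weight 4: 2 codewords.
Minimum distance d = smallest w > 0 with A_w > 0 = 2.
Sanity: Σ A_w = 4 = 2^2 = 4 ✓.


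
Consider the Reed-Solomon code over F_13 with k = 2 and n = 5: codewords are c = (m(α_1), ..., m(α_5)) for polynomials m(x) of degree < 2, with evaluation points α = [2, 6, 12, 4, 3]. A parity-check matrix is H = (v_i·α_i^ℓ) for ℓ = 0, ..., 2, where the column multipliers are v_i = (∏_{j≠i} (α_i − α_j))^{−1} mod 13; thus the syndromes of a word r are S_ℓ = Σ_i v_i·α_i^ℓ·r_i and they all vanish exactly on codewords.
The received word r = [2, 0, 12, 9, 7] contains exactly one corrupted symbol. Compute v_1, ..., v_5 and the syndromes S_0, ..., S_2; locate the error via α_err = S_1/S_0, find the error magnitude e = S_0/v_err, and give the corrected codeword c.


S = (5, 10, 7), error at position 1, error magnitude e = 10, c = [5, 0, 12, 9, 7].

Step 1: column multipliers v_i = (∏_{j≠i}(α_i − α_j))^{−1} mod 13.
  i = 1 (α = 2): (2−6)(2−12)(2−4)(2−3) = (−4)·(−10)·(−2)·(−1) = 80 ≡ 2, so v_1 = 2^{−1} = 7 (mod 13).
  i = 2 (α = 6): (6−2)(6−12)(6−4)(6−3) = 4·(−6)·2·3 = −144 ≡ 12, so v_2 = 12^{−1} = 12 (mod 13).
  i = 3 (α = 12): (12−2)(12−6)(12−4)(12−3) = 10·6·8·9 = 4320 ≡ 4, so v_3 = 4^{−1} = 10 (mod 13).
  i = 4 (α = 4): (4−2)(4−6)(4−12)(4−3) = 2·(−2)·(−8)·1 = 32 ≡ 6, so v_4 = 6^{−1} = 11 (mod 13).
  i = 5 (α = 3): (3−2)(3−6)(3−12)(3−4) = 1·(−3)·(−9)·(−1) = −27 ≡ 12, so v_5 = 12^{−1} = 12 (mod 13).
  v = [7, 12, 10, 11, 12].
Step 2: syndromes of r = [2, 0, 12, 9, 7] (all sums mod 13).
  S_0 = Σ v_i r_i = 7·2 + 12·0 + 10·12 + 11·9 + 12·7 = 317 ≡ 5.
  S_1 = Σ v_i α_i r_i = 7·2·2 + 12·6·0 + 10·12·12 + 11·4·9 + 12·3·7 = 2116 ≡ 10.
  α_i^2 mod 13 = [4, 10, 1, 3, 9].
  S_2 = Σ v_i α_i^2 r_i = 7·4·2 + 12·10·0 + 10·1·12 + 11·3·9 + 12·9·7 = 1229 ≡ 7.
  S = (5, 10, 7) ≠ 0, so r is not a codeword (an error is present).
Step 3: locate the error. For a single error e at position i, S_ℓ = v_i·e·α_i^ℓ, so α_err = S_1/S_0.
  S_0^{−1} = 5^{−1} = 8 (mod 13), so α_err = 10·8 = 80 ≡ 2 = α_1. Error position i = 1.
  Consistency check: S_2/S_1 = 7·4 = 28 ≡ 2 = α_err ✓ (single-error assumption holds).
Step 4: error magnitude e = S_0/v_1 = S_0·∏_{j≠1}(α_1 − α_j) = 5·2 = 10 ≡ 10 (mod 13).
Step 5: correct position 1: c_1 = r_1 − e = 2 − 10 ≡ 5 (mod 13). Hence c = [5, 0, 12, 9, 7].
  Check: interpolating c through the α_i gives m(x) = 1 + 2·x (degree < 2) with m(α_i) = c_i for every i, so c is indeed a codeword.


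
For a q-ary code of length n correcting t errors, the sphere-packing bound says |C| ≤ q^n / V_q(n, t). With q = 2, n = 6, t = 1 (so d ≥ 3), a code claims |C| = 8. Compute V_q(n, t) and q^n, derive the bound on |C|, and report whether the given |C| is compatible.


V_q(n, t) = 7, q^n = 64, Hamming bound = 9, |C| = 8 ≤ bound (satisfied).

Step 1: Compute V_q(n, t) = Σ_{j=0}^1 C(n, j) (q−1)^j.
  j = 0: C(6,0)·(1)^0 = 1·1 = 1.
  j = 1: C(6,1)·(1)^1 = 6·1 = 6.
  V_q(n, t) = 1 + 6 = 7.
Step 2: q^n = 2^6 = 64.
Step 3: Hamming bound ⌊q^n / V_q(n,t)⌋ = ⌊64/7⌋ = 9.
Step 4: Compare |C| = 8 to 9: satisfied.
The claimed |C| lies below the Hamming bound.


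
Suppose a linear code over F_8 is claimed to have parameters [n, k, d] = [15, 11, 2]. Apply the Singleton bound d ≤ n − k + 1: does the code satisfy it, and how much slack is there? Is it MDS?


Singleton RHS = n − k + 1 = 5, slack = 3, bound satisfied, not MDS.

Singleton bound: d ≤ n − k + 1.
Here n = 15, k = 11, so n − k + 1 = 5.
Given d = 2, check d ≤ 5: YES.
Slack = (n − k + 1) − d = 3.
The code is NOT MDS (slack = 3 > 0).
Description: the claimed parameters are [15, 11, 2]_8; such a code would be non-MDS.


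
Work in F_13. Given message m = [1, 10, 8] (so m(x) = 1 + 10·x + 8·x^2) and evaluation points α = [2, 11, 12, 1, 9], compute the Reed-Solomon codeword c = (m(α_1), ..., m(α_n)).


c = [1, 0, 12, 6, 11]

Message polynomial: m(x) = 1 + 10·x + 8·x^2 (mod 13).
For each evaluation point α_i, compute m(α_i) mod 13:
  α_1 = 2: Horner steps 8 → 0 → 1, so m(2) = 1.
  α_2 = 11: Horner steps 8 → 7 → 0, so m(11) = 0.
  α_3 = 12: Horner steps 8 → 2 → 12, so m(12) = 12.
  α_4 = 1: Horner steps 8 → 5 → 6, so m(1) = 6.
  α_5 = 9: Horner steps 8 → 4 → 11, so m(9) = 11.
Codeword c = [1, 0, 12, 6, 11] ∈ F_13^5.


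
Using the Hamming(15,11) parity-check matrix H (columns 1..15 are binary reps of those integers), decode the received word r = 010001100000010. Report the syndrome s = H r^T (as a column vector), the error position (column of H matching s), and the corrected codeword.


s = (1, 1, 0, 1)^T, error position = 13, corrected codeword c = 010001100000110

Compute s = H r^T mod 2 one row at a time:
  s_1 = 0 + 0 + 0 + 0 + 0 + 0 + 1 + 0 = 1 ≡ 1 (mod 2).
  s_2 = 0 + 0 + 1 + 1 + 0 + 0 + 1 + 0 = 3 ≡ 1 (mod 2).
  s_3 = 1 + 0 + 1 + 1 + 0 + 0 + 1 + 0 = 4 ≡ 0 (mod 2).
  s_4 = 0 + 0 + 0 + 1 + 0 + 0 + 0 + 0 = 1 ≡ 1 (mod 2).
s = (1, 1, 0, 1)^T — this equals column 13 of H (binary 1101), so error is at position 13.
Correct: flip bit 13 of r = 010001100000010 to get c = 010001100000110.


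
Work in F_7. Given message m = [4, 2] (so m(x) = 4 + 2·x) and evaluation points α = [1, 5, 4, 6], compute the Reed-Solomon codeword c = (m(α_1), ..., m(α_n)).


c = [6, 0, 5, 2]

Message polynomial: m(x) = 4 + 2·x (mod 7).
For each evaluation point α_i, compute m(α_i) mod 7:
  α_1 = 1: Horner steps 2 → 6, so m(1) = 6.
  α_2 = 5: Horner steps 2 → 0, so m(5) = 0.
  α_3 = 4: Horner steps 2 → 5, so m(4) = 5.
  α_4 = 6: Horner steps 2 → 2, so m(6) = 2.
Codeword c = [6, 0, 5, 2] ∈ F_7^4.


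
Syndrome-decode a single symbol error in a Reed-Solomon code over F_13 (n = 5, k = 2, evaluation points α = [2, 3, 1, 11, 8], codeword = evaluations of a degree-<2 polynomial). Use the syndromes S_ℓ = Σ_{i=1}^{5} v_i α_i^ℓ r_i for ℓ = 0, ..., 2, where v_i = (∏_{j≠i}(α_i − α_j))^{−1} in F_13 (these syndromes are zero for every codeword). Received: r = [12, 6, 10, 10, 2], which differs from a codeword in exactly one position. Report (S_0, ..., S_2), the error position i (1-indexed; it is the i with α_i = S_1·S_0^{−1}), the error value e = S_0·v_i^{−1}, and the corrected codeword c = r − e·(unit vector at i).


S = (7, 7, 7), error at position 3, error magnitude e = 5, c = [12, 6, 5, 10, 2].

Step 1: column multipliers v_i = (∏_{j≠i}(α_i − α_j))^{−1} mod 13.
  i = 1 (α = 2): (2−3)(2−1)(2−11)(2−8) = (−1)·1·(−9)·(−6) = −54 ≡ 11, so v_1 = 11^{−1} = 6 (mod 13).
  i = 2 (α = 3): (3−2)(3−1)(3−11)(3−8) = 1·2·(−8)·(−5) = 80 ≡ 2, so v_2 = 2^{−1} = 7 (mod 13).
  i = 3 (α = 1): (1−2)(1−3)(1−11)(1−8) = (−1)·(−2)·(−10)·(−7) = 140 ≡ 10, so v_3 = 10^{−1} = 4 (mod 13).
  i = 4 (α = 11): (11−2)(11−3)(11−1)(11−8) = 9·8·10·3 = 2160 ≡ 2, so v_4 = 2^{−1} = 7 (mod 13).
  i = 5 (α = 8): (8−2)(8−3)(8−1)(8−11) = 6·5·7·(−3) = −630 ≡ 7, so v_5 = 7^{−1} = 2 (mod 13).
  v = [6, 7, 4, 7, 2].
Step 2: syndromes of r = [12, 6, 10, 10, 2] (all sums mod 13).
  S_0 = Σ v_i r_i = 6·12 + 7·6 + 4·10 + 7·10 + 2·2 = 228 ≡ 7.
  S_1 = Σ v_i α_i r_i = 6·2·12 + 7·3·6 + 4·1·10 + 7·11·10 + 2·8·2 = 1112 ≡ 7.
  α_i^2 mod 13 = [4, 9, 1, 4, 12].
  S_2 = Σ v_i α_i^2 r_i = 6·4·12 + 7·9·6 + 4·1·10 + 7·4·10 + 2·12·2 = 1034 ≡ 7.
  S = (7, 7, 7) ≠ 0, so r is not a codeword (an error is present).
Step 3: locate the error. For a single error e at position i, S_ℓ = v_i·e·α_i^ℓ, so α_err = S_1/S_0.
  S_0^{−1} = 7^{−1} = 2 (mod 13), so α_err = 7·2 = 14 ≡ 1 = α_3. Error position i = 3.
  Consistency check: S_2/S_1 = 7·2 = 14 ≡ 1 = α_err ✓ (single-error assumption holds).
Step 4: error magnitude e = S_0/v_3 = S_0·∏_{j≠3}(α_3 − α_j) = 7·10 = 70 ≡ 5 (mod 13).
Step 5: correct position 3: c_3 = r_3 − e = 10 − 5 ≡ 5 (mod 13). Hence c = [12, 6, 5, 10, 2].
  Check: interpolating c through the α_i gives m(x) = 11 + 7·x (degree < 2) with m(α_i) = c_i for every i, so c is indeed a codeword.


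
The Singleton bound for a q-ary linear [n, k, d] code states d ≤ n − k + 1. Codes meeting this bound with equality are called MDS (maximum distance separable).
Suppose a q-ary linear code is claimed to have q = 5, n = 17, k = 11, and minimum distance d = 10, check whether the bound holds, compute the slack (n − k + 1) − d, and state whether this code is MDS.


Singleton RHS = n − k + 1 = 7, slack = -3, bound violated (no such code; not MDS).

Singleton bound: d ≤ n − k + 1.
Here n = 17, k = 11, so n − k + 1 = 7.
Given d = 10, check d ≤ 7: NO.
Slack = (n − k + 1) − d = -3.
The slack is negative: d = 10 exceeds n − k + 1 = 7 by 3, so the Singleton bound is violated and no linear [17, 11, 10]_5 code can exist. In particular it is not MDS (MDS requires d = n − k + 1 exactly).
Description: the claimed parameters are [17, 11, 10]_5; such a code would be impossible (violates the Singleton bound).


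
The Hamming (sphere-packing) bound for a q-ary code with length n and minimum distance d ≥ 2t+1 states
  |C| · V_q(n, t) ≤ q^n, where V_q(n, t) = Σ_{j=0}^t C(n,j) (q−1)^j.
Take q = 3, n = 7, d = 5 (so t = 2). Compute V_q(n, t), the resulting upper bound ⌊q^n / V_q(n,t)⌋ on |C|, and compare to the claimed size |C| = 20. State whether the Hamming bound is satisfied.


V_q(n, t) = 99, q^n = 2187, Hamming bound = 22, |C| = 20 ≤ bound (satisfied).

Step 1: Compute V_q(n, t) = Σ_{j=0}^2 C(n, j) (q−1)^j.
  j = 0: C(7,0)·(2)^0 = 1·1 = 1.
  j = 1: C(7,1)·(2)^1 = 7·2 = 14.
  j = 2: C(7,2)·(2)^2 = 21·4 = 84.
  V_q(n, t) = 1 + 14 + 84 = 99.
Step 2: q^n = 3^7 = 2187.
Step 3: Hamming bound ⌊q^n / V_q(n,t)⌋ = ⌊2187/99⌋ = 22.
Step 4: Compare |C| = 20 to 22: satisfied.
The claimed |C| lies below the Hamming bound.


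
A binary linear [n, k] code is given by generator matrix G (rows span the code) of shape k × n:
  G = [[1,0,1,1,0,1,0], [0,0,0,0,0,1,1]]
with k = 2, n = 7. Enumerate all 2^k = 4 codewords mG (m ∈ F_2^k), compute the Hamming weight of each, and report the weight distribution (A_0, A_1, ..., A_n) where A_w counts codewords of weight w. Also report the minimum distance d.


Weight distribution: A_0 = 1, A_2 = 1, A_4 = 2. Minimum distance d = 2.

Enumerate all 2^2 = 4 messages m ∈ F_2^2.
For each, compute codeword c = mG in F_2^7, then tally its weight.
  m = 00 → c = 0000000, weight = 0.
  m = 10 → c = 1011010, weight = 4.
  m = 01 → c = 0000011, weight = 2.
  m = 11 → c = 1011001, weight = 4.
Tally weights:
  weight 0: 1 codewords.
  weight 2: 1 codewords.
  weight 4: 2 codewords.
Minimum distance d = smallest w > 0 with A_w > 0 = 2.
Sanity: Σ A_w = 4 = 2^2 = 4 ✓.


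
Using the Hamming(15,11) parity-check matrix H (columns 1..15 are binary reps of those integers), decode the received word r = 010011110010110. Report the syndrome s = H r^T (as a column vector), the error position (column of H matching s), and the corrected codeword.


s = (0, 1, 1, 0)^T, error position = 6, corrected codeword c = 010010110010110

Compute s = H r^T mod 2 one row at a time:
  s_1 = 1 + 0 + 0 + 1 + 0 + 1 + 1 + 0 = 4 ≡ 0 (mod 2).
  s_2 = 0 + 1 + 1 + 1 + 0 + 1 + 1 + 0 = 5 ≡ 1 (mod 2).
  s_3 = 1 + 0 + 1 + 1 + 0 + 1 + 1 + 0 = 5 ≡ 1 (mod 2).
  s_4 = 0 + 0 + 1 + 1 + 0 + 1 + 1 + 0 = 4 ≡ 0 (mod 2).
s = (0, 1, 1, 0)^T — this equals column 6 of H (binary 0110), so error is at position 6.
Correct: flip bit 6 of r = 010011110010110 to get c = 010010110010110.


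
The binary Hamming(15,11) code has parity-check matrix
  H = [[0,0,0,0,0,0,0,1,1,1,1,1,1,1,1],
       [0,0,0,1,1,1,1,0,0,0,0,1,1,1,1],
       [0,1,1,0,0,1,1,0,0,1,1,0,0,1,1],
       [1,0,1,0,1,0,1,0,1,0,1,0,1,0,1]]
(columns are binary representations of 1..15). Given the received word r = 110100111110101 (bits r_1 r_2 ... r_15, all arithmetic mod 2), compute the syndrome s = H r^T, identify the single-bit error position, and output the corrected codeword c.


s = (0, 0, 1, 0)^T, error position = 2, corrected codeword c = 100100111110101

Compute s = H r^T mod 2 one row at a time:
  s_1 = 1 + 1 + 1 + 1 + 0 + 1 + 0 + 1 = 6 ≡ 0 (mod 2).
  s_2 = 1 + 0 + 0 + 1 + 0 + 1 + 0 + 1 = 4 ≡ 0 (mod 2).
  s_3 = 1 + 0 + 0 + 1 + 1 + 1 + 0 + 1 = 5 ≡ 1 (mod 2).
  s_4 = 1 + 0 + 0 + 1 + 1 + 1 + 1 + 1 = 6 ≡ 0 (mod 2).
s = (0, 0, 1, 0)^T — this equals column 2 of H (binary 0010), so error is at position 2.
Correct: flip bit 2 of r = 110100111110101 to get c = 100100111110101.


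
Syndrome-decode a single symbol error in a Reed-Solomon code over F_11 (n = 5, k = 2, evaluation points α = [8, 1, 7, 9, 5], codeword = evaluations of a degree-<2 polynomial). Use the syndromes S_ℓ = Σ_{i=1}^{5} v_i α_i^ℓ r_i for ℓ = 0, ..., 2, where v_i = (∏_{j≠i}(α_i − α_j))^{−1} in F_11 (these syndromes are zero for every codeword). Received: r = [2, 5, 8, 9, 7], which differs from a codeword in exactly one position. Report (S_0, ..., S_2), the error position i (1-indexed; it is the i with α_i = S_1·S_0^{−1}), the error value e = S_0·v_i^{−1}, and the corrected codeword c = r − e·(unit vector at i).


S = (10, 3, 2), error at position 1, error magnitude e = 10, c = [3, 5, 8, 9, 7].

Step 1: column multipliers v_i = (∏_{j≠i}(α_i − α_j))^{−1} mod 11.
  i = 1 (α = 8): (8−1)(8−7)(8−9)(8−5) = 7·1·(−1)·3 = −21 ≡ 1, so v_1 = 1^{−1} = 1 (mod 11).
  i = 2 (α = 1): (1−8)(1−7)(1−9)(1−5) = (−7)·(−6)·(−8)·(−4) = 1344 ≡ 2, so v_2 = 2^{−1} = 6 (mod 11).
  i = 3 (α = 7): (7−8)(7−1)(7−9)(7−5) = (−1)·6·(−2)·2 = 24 ≡ 2, so v_3 = 2^{−1} = 6 (mod 11).
  i = 4 (α = 9): (9−8)(9−1)(9−7)(9−5) = 1·8·2·4 = 64 ≡ 9, so v_4 = 9^{−1} = 5 (mod 11).
  i = 5 (α = 5): (5−8)(5−1)(5−7)(5−9) = (−3)·4·(−2)·(−4) = −96 ≡ 3, so v_5 = 3^{−1} = 4 (mod 11).
  v = [1, 6, 6, 5, 4].
Step 2: syndromes of r = [2, 5, 8, 9, 7] (all sums mod 11).
  S_0 = Σ v_i r_i = 1·2 + 6·5 + 6·8 + 5·9 + 4·7 = 153 ≡ 10.
  S_1 = Σ v_i α_i r_i = 1·8·2 + 6·1·5 + 6·7·8 + 5·9·9 + 4·5·7 = 927 ≡ 3.
  α_i^2 mod 11 = [9, 1, 5, 4, 3].
  S_2 = Σ v_i α_i^2 r_i = 1·9·2 + 6·1·5 + 6·5·8 + 5·4·9 + 4·3·7 = 552 ≡ 2.
  S = (10, 3, 2) ≠ 0, so r is not a codeword (an error is present).
Step 3: locate the error. For a single error e at position i, S_ℓ = v_i·e·α_i^ℓ, so α_err = S_1/S_0.
  S_0^{−1} = 10^{−1} = 10 (mod 11), so α_err = 3·10 = 30 ≡ 8 = α_1. Error position i = 1.
  Consistency check: S_2/S_1 = 2·4 = 8 ≡ 8 = α_err ✓ (single-error assumption holds).
Step 4: error magnitude e = S_0/v_1 = S_0·∏_{j≠1}(α_1 − α_j) = 10·1 = 10 ≡ 10 (mod 11).
Step 5: correct position 1: c_1 = r_1 − e = 2 − 10 ≡ 3 (mod 11). Hence c = [3, 5, 8, 9, 7].
  Check: interpolating c through the α_i gives m(x) = 10 + 6·x (degree < 2) with m(α_i) = c_i for every i, so c is indeed a codeword.


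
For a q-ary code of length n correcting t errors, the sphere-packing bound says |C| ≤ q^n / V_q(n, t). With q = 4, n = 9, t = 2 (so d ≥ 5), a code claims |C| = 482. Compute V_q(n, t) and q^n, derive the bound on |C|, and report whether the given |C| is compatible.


V_q(n, t) = 352, q^n = 262144, Hamming bound = 744, |C| = 482 ≤ bound (satisfied).

Step 1: Compute V_q(n, t) = Σ_{j=0}^2 C(n, j) (q−1)^j.
  j = 0: C(9,0)·(3)^0 = 1·1 = 1.
  j = 1: C(9,1)·(3)^1 = 9·3 = 27.
  j = 2: C(9,2)·(3)^2 = 36·9 = 324.
  V_q(n, t) = 1 + 27 + 324 = 352.
Step 2: q^n = 4^9 = 262144.
Step 3: Hamming bound ⌊q^n / V_q(n,t)⌋ = ⌊262144/352⌋ = 744.
Step 4: Compare |C| = 482 to 744: satisfied.
The claimed |C| lies below the Hamming bound.


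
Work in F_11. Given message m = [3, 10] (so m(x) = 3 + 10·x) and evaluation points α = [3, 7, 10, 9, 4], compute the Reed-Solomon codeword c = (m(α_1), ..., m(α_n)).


c = [0, 7, 4, 5, 10]

Message polynomial: m(x) = 3 + 10·x (mod 11).
For each evaluation point α_i, compute m(α_i) mod 11:
  α_1 = 3: Horner steps 10 → 0, so m(3) = 0.
  α_2 = 7: Horner steps 10 → 7, so m(7) = 7.
  α_3 = 10: Horner steps 10 → 4, so m(10) = 4.
  α_4 = 9: Horner steps 10 → 5, so m(9) = 5.
  α_5 = 4: Horner steps 10 → 10, so m(4) = 10.
Codeword c = [0, 7, 4, 5, 10] ∈ F_11^5.


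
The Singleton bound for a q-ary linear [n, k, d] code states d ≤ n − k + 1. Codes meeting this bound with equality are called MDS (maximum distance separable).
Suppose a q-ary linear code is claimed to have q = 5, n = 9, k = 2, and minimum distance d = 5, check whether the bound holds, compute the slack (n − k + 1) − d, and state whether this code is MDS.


Singleton RHS = n − k + 1 = 8, slack = 3, bound satisfied, not MDS.

Singleton bound: d ≤ n − k + 1.
Here n = 9, k = 2, so n − k + 1 = 8.
Given d = 5, check d ≤ 8: YES.
Slack = (n − k + 1) − d = 3.
The code is NOT MDS (slack = 3 > 0).
Description: the claimed parameters are [9, 2, 5]_5; such a code would be non-MDS.


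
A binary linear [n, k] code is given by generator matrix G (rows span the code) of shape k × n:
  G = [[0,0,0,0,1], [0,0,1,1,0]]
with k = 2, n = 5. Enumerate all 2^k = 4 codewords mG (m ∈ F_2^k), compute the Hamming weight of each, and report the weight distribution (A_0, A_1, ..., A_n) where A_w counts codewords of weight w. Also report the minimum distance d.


Weight distribution: A_0 = 1, A_1 = 1, A_2 = 1, A_3 = 1. Minimum distance d = 1.

Enumerate all 2^2 = 4 messages m ∈ F_2^2.
For each, compute codeword c = mG in F_2^5, then tally its weight.
  m = 00 → c = 00000, weight = 0.
  m = 10 → c = 00001, weight = 1.
  m = 01 → c = 00110, weight = 2.
  m = 11 → c = 00111, weight = 3.
Tally weights:
  weight 0: 1 codewords.
  weight 1: 1 codewords.
  weight 2: 1 codewords.
  weight 3: 1 codewords.
Minimum distance d = smallest w > 0 with A_w > 0 = 1.
Sanity: Σ A_w = 4 = 2^2 = 4 ✓.


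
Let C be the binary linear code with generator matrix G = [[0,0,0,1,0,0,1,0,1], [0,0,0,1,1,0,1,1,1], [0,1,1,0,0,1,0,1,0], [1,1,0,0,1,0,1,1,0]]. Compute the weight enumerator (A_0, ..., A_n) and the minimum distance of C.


Weight distribution: A_0 = 1, A_2 = 1, A_3 = 2, A_4 = 3, A_5 = 4, A_6 = 3, A_7 = 2. Minimum distance d = 2.

Enumerate all 2^4 = 16 messages m ∈ F_2^4.
For each, compute codeword c = mG in F_2^9, then tally its weight.
  m = 0000 → c = 000000000, weight = 0.
  m = 1000 → c = 000100101, weight = 3.
  m = 0100 → c = 000110111, weight = 5.
  m = 1100 → c = 000010010, weight = 2.
  m = 0010 → c = 011001010, weight = 4.
  m = 1010 → c = 011101111, weight = 7.
  m = 0110 → c = 011111101, weight = 7.
  m = 1110 → c = 011011000, weight = 4.
  m = 0001 → c = 110010110, weight = 5.
  m = 1001 → c = 110110011, weight = 6.
  m = 0101 → c = 110100001, weight = 4.
  m = 1101 → c = 110000100, weight = 3.
  m = 0011 → c = 101011100, weight = 5.
  m = 1011 → c = 101111001, weight = 6.
  m = 0111 → c = 101101011, weight = 6.
  m = 1111 → c = 101001110, weight = 5.
Tally weights:
  weight 0: 1 codewords.
  weight 2: 1 codewords.
  weight 3: 2 codewords.
  weight 4: 3 codewords.
  weight 5: 4 codewords.
  weight 6: 3 codewords.
  weight 7: 2 codewords.
Minimum distance d = smallest w > 0 with A_w > 0 = 2.
Sanity: Σ A_w = 16 = 2^4 = 16 ✓.


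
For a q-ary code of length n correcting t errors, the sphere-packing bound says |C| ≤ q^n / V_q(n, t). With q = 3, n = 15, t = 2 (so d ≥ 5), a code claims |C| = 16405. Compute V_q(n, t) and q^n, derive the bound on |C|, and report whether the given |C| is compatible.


V_q(n, t) = 451, q^n = 14348907, Hamming bound = 31815, |C| = 16405 ≤ bound (satisfied).

Step 1: Compute V_q(n, t) = Σ_{j=0}^2 C(n, j) (q−1)^j.
  j = 0: C(15,0)·(2)^0 = 1·1 = 1.
  j = 1: C(15,1)·(2)^1 = 15·2 = 30.
  j = 2: C(15,2)·(2)^2 = 105·4 = 420.
  V_q(n, t) = 1 + 30 + 420 = 451.
Step 2: q^n = 3^15 = 14348907.
Step 3: Hamming bound ⌊q^n / V_q(n,t)⌋ = ⌊14348907/451⌋ = 31815.
Step 4: Compare |C| = 16405 to 31815: satisfied.
The claimed |C| lies below the Hamming bound.


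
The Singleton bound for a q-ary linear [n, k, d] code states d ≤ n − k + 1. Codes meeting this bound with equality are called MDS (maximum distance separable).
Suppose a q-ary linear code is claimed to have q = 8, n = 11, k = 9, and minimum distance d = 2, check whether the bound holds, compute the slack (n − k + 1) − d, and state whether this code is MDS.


Singleton RHS = n − k + 1 = 3, slack = 1, bound satisfied, not MDS.

Singleton bound: d ≤ n − k + 1.
Here n = 11, k = 9, so n − k + 1 = 3.
Given d = 2, check d ≤ 3: YES.
Slack = (n − k + 1) − d = 1.
The code is NOT MDS (slack = 1 > 0).
Description: the claimed parameters are [11, 9, 2]_8; such a code would be non-MDS.


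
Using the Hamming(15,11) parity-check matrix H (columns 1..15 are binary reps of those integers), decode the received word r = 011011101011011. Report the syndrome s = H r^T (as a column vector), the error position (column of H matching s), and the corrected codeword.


s = (1, 0, 1, 0)^T, error position = 10, corrected codeword c = 011011101111011

Compute s = H r^T mod 2 one row at a time:
  s_1 = 0 + 1 + 0 + 1 + 1 + 0 + 1 + 1 = 5 ≡ 1 (mod 2).
  s_2 = 0 + 1 + 1 + 1 + 1 + 0 + 1 + 1 = 6 ≡ 0 (mod 2).
  s_3 = 1 + 1 + 1 + 1 + 0 + 1 + 1 + 1 = 7 ≡ 1 (mod 2).
  s_4 = 0 + 1 + 1 + 1 + 1 + 1 + 0 + 1 = 6 ≡ 0 (mod 2).
s = (1, 0, 1, 0)^T — this equals column 10 of H (binary 1010), so error is at position 10.
Correct: flip bit 10 of r = 011011101011011 to get c = 011011101111011.


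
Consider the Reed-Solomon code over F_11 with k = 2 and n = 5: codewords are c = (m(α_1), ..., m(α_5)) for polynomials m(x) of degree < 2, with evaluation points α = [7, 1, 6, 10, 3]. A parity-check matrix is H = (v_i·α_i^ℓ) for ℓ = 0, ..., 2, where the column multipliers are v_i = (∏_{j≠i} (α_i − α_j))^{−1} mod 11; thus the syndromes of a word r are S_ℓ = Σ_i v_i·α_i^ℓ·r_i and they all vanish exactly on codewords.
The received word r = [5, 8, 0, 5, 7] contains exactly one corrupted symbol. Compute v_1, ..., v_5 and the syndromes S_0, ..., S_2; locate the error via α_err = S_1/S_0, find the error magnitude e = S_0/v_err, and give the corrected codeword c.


S = (5, 6, 5), error at position 4, error magnitude e = 7, c = [5, 8, 0, 9, 7].

Step 1: column multipliers v_i = (∏_{j≠i}(α_i − α_j))^{−1} mod 11.
  i = 1 (α = 7): (7−1)(7−6)(7−10)(7−3) = 6·1·(−3)·4 = −72 ≡ 5, so v_1 = 5^{−1} = 9 (mod 11).
  i = 2 (α = 1): (1−7)(1−6)(1−10)(1−3) = (−6)·(−5)·(−9)·(−2) = 540 ≡ 1, so v_2 = 1^{−1} = 1 (mod 11).
  i = 3 (α = 6): (6−7)(6−1)(6−10)(6−3) = (−1)·5·(−4)·3 = 60 ≡ 5, so v_3 = 5^{−1} = 9 (mod 11).
  i = 4 (α = 10): (10−7)(10−1)(10−6)(10−3) = 3·9·4·7 = 756 ≡ 8, so v_4 = 8^{−1} = 7 (mod 11).
  i = 5 (α = 3): (3−7)(3−1)(3−6)(3−10) = (−4)·2·(−3)·(−7) = −168 ≡ 8, so v_5 = 8^{−1} = 7 (mod 11).
  v = [9, 1, 9, 7, 7].
Step 2: syndromes of r = [5, 8, 0, 5, 7] (all sums mod 11).
  S_0 = Σ v_i r_i = 9·5 + 1·8 + 9·0 + 7·5 + 7·7 = 137 ≡ 5.
  S_1 = Σ v_i α_i r_i = 9·7·5 + 1·1·8 + 9·6·0 + 7·10·5 + 7·3·7 = 820 ≡ 6.
  α_i^2 mod 11 = [5, 1, 3, 1, 9].
  S_2 = Σ v_i α_i^2 r_i = 9·5·5 + 1·1·8 + 9·3·0 + 7·1·5 + 7·9·7 = 709 ≡ 5.
  S = (5, 6, 5) ≠ 0, so r is not a codeword (an error is present).
Step 3: locate the error. For a single error e at position i, S_ℓ = v_i·e·α_i^ℓ, so α_err = S_1/S_0.
  S_0^{−1} = 5^{−1} = 9 (mod 11), so α_err = 6·9 = 54 ≡ 10 = α_4. Error position i = 4.
  Consistency check: S_2/S_1 = 5·2 = 10 ≡ 10 = α_err ✓ (single-error assumption holds).
Step 4: error magnitude e = S_0/v_4 = S_0·∏_{j≠4}(α_4 − α_j) = 5·8 = 40 ≡ 7 (mod 11).
Step 5: correct position 4: c_4 = r_4 − e = 5 − 7 ≡ 9 (mod 11). Hence c = [5, 8, 0, 9, 7].
  Check: interpolating c through the α_i gives m(x) = 3 + 5·x (degree < 2) with m(α_i) = c_i for every i, so c is indeed a codeword.


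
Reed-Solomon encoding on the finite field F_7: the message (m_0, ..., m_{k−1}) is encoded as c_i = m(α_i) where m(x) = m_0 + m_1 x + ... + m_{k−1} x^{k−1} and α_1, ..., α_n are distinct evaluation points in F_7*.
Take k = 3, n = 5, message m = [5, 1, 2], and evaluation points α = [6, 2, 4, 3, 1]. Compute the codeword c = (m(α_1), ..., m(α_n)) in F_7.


c = [6, 1, 6, 5, 1]

Message polynomial: m(x) = 5 + 1·x + 2·x^2 (mod 7).
For each evaluation point α_i, compute m(α_i) mod 7:
  α_1 = 6: Horner steps 2 → 6 → 6, so m(6) = 6.
  α_2 = 2: Horner steps 2 → 5 → 1, so m(2) = 1.
  α_3 = 4: Horner steps 2 → 2 → 6, so m(4) = 6.
  α_4 = 3: Horner steps 2 → 0 → 5, so m(3) = 5.
  α_5 = 1: Horner steps 2 → 3 → 1, so m(1) = 1.
Codeword c = [6, 1, 6, 5, 1] ∈ F_7^5.


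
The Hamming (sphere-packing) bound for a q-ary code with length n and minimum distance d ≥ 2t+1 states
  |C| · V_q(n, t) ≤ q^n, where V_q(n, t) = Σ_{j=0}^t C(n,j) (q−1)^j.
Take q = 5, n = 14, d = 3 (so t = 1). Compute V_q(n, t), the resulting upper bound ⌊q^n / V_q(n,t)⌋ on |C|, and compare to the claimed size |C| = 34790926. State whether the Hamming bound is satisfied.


V_q(n, t) = 57, q^n = 6103515625, Hamming bound = 107079221, |C| = 34790926 ≤ bound (satisfied).

Step 1: Compute V_q(n, t) = Σ_{j=0}^1 C(n, j) (q−1)^j.
  j = 0: C(14,0)·(4)^0 = 1·1 = 1.
  j = 1: C(14,1)·(4)^1 = 14·4 = 56.
  V_q(n, t) = 1 + 56 = 57.
Step 2: q^n = 5^14 = 6103515625.
Step 3: Hamming bound ⌊q^n / V_q(n,t)⌋ = ⌊6103515625/57⌋ = 107079221.
Step 4: Compare |C| = 34790926 to 107079221: satisfied.
The claimed |C| lies below the Hamming bound.


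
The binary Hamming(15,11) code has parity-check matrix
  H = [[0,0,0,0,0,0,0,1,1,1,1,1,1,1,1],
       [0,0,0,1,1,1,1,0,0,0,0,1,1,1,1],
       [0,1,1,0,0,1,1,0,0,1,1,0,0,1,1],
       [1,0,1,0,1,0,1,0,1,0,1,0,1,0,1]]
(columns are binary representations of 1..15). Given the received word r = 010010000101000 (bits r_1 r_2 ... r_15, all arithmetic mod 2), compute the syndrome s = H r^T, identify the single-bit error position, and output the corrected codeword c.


s = (0, 0, 0, 1)^T, error position = 1, corrected codeword c = 110010000101000

Compute s = H r^T mod 2 one row at a time:
  s_1 = 0 + 0 + 1 + 0 + 1 + 0 + 0 + 0 = 2 ≡ 0 (mod 2).
  s_2 = 0 + 1 + 0 + 0 + 1 + 0 + 0 + 0 = 2 ≡ 0 (mod 2).
  s_3 = 1 + 0 + 0 + 0 + 1 + 0 + 0 + 0 = 2 ≡ 0 (mod 2).
  s_4 = 0 + 0 + 1 + 0 + 0 + 0 + 0 + 0 = 1 ≡ 1 (mod 2).
s = (0, 0, 0, 1)^T — this equals column 1 of H (binary 0001), so error is at position 1.
Correct: flip bit 1 of r = 010010000101000 to get c = 110010000101000.


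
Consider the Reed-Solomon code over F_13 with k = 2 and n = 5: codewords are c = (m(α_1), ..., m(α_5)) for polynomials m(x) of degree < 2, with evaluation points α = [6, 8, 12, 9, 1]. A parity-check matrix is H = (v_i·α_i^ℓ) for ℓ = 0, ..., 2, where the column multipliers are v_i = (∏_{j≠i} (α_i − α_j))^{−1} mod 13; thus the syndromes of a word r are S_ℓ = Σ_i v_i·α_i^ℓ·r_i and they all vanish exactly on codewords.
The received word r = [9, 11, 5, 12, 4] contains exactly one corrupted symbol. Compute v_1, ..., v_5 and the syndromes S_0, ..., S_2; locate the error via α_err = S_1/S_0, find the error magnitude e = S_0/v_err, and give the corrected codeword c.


S = (10, 3, 10), error at position 3, error magnitude e = 3, c = [9, 11, 2, 12, 4].

Step 1: column multipliers v_i = (∏_{j≠i}(α_i − α_j))^{−1} mod 13.
  i = 1 (α = 6): (6−8)(6−12)(6−9)(6−1) = (−2)·(−6)·(−3)·5 = −180 ≡ 2, so v_1 = 2^{−1} = 7 (mod 13).
  i = 2 (α = 8): (8−6)(8−12)(8−9)(8−1) = 2·(−4)·(−1)·7 = 56 ≡ 4, so v_2 = 4^{−1} = 10 (mod 13).
  i = 3 (α = 12): (12−6)(12−8)(12−9)(12−1) = 6·4·3·11 = 792 ≡ 12, so v_3 = 12^{−1} = 12 (mod 13).
  i = 4 (α = 9): (9−6)(9−8)(9−12)(9−1) = 3·1·(−3)·8 = −72 ≡ 6, so v_4 = 6^{−1} = 11 (mod 13).
  i = 5 (α = 1): (1−6)(1−8)(1−12)(1−9) = (−5)·(−7)·(−11)·(−8) = 3080 ≡ 12, so v_5 = 12^{−1} = 12 (mod 13).
  v = [7, 10, 12, 11, 12].
Step 2: syndromes of r = [9, 11, 5, 12, 4] (all sums mod 13).
  S_0 = Σ v_i r_i = 7·9 + 10·11 + 12·5 + 11·12 + 12·4 = 413 ≡ 10.
  S_1 = Σ v_i α_i r_i = 7·6·9 + 10·8·11 + 12·12·5 + 11·9·12 + 12·1·4 = 3214 ≡ 3.
  α_i^2 mod 13 = [10, 12, 1, 3, 1].
  S_2 = Σ v_i α_i^2 r_i = 7·10·9 + 10·12·11 + 12·1·5 + 11·3·12 + 12·1·4 = 2454 ≡ 10.
  S = (10, 3, 10) ≠ 0, so r is not a codeword (an error is present).
Step 3: locate the error. For a single error e at position i, S_ℓ = v_i·e·α_i^ℓ, so α_err = S_1/S_0.
  S_0^{−1} = 10^{−1} = 4 (mod 13), so α_err = 3·4 = 12 ≡ 12 = α_3. Error position i = 3.
  Consistency check: S_2/S_1 = 10·9 = 90 ≡ 12 = α_err ✓ (single-error assumption holds).
Step 4: error magnitude e = S_0/v_3 = S_0·∏_{j≠3}(α_3 − α_j) = 10·12 = 120 ≡ 3 (mod 13).
Step 5: correct position 3: c_3 = r_3 − e = 5 − 3 ≡ 2 (mod 13). Hence c = [9, 11, 2, 12, 4].
  Check: interpolating c through the α_i gives m(x) = 3 + 1·x (degree < 2) with m(α_i) = c_i for every i, so c is indeed a codeword.


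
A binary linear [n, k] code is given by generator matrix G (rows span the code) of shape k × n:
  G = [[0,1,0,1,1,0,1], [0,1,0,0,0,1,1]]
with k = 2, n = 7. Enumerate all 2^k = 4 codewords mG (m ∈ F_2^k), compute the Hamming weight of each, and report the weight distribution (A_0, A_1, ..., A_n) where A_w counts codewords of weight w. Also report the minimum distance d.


Weight distribution: A_0 = 1, A_3 = 2, A_4 = 1. Minimum distance d = 3.

Enumerate all 2^2 = 4 messages m ∈ F_2^2.
For each, compute codeword c = mG in F_2^7, then tally its weight.
  m = 00 → c = 0000000, weight = 0.
  m = 10 → c = 0101101, weight = 4.
  m = 01 → c = 0100011, weight = 3.
  m = 11 → c = 0001110, weight = 3.
Tally weights:
  weight 0: 1 codewords.
  weight 3: 2 codewords.
  weight 4: 1 codewords.
Minimum distance d = smallest w > 0 with A_w > 0 = 3.
Sanity: Σ A_w = 4 = 2^2 = 4 ✓.


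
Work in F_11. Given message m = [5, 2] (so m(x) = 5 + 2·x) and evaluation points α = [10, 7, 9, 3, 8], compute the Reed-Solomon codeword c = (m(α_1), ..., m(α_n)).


c = [3, 8, 1, 0, 10]

Message polynomial: m(x) = 5 + 2·x (mod 11).
For each evaluation point α_i, compute m(α_i) mod 11:
  α_1 = 10: Horner steps 2 → 3, so m(10) = 3.
  α_2 = 7: Horner steps 2 → 8, so m(7) = 8.
  α_3 = 9: Horner steps 2 → 1, so m(9) = 1.
  α_4 = 3: Horner steps 2 → 0, so m(3) = 0.
  α_5 = 8: Horner steps 2 → 10, so m(8) = 10.
Codeword c = [3, 8, 1, 0, 10] ∈ F_11^5.


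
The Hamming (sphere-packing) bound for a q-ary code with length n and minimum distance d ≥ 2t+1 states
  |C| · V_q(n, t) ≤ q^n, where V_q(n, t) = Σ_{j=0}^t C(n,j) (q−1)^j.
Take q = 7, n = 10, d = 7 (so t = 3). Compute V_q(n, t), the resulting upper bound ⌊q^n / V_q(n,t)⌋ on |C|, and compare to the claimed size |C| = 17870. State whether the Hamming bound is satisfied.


V_q(n, t) = 27601, q^n = 282475249, Hamming bound = 10234, |C| = 17870 > bound (violated).

Step 1: Compute V_q(n, t) = Σ_{j=0}^3 C(n, j) (q−1)^j.
  j = 0: C(10,0)·(6)^0 = 1·1 = 1.
  j = 1: C(10,1)·(6)^1 = 10·6 = 60.
  j = 2: C(10,2)·(6)^2 = 45·36 = 1620.
  j = 3: C(10,3)·(6)^3 = 120·216 = 25920.
  V_q(n, t) = 1 + 60 + 1620 + 25920 = 27601.
Step 2: q^n = 7^10 = 282475249.
Step 3: Hamming bound ⌊q^n / V_q(n,t)⌋ = ⌊282475249/27601⌋ = 10234.
Step 4: Compare |C| = 17870 to 10234: violated.
The claimed |C| lies above the Hamming bound, so no 7-ary code of length 10 with d ≥ 7 can have 17870 codewords.


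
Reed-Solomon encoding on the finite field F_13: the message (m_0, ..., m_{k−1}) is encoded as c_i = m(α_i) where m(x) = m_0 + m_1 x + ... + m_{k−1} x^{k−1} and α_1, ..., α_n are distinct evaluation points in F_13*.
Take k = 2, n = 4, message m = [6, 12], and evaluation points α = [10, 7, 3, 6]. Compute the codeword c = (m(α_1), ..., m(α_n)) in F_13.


c = [9, 12, 3, 0]

Message polynomial: m(x) = 6 + 12·x (mod 13).
For each evaluation point α_i, compute m(α_i) mod 13:
  α_1 = 10: Horner steps 12 → 9, so m(10) = 9.
  α_2 = 7: Horner steps 12 → 12, so m(7) = 12.
  α_3 = 3: Horner steps 12 → 3, so m(3) = 3.
  α_4 = 6: Horner steps 12 → 0, so m(6) = 0.
Codeword c = [9, 12, 3, 0] ∈ F_13^4.


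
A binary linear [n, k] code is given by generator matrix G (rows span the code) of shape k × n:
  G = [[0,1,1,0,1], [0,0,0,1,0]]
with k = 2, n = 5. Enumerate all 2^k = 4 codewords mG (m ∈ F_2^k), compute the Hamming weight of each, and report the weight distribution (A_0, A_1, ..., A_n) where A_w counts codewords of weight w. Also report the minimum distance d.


Weight distribution: A_0 = 1, A_1 = 1, A_3 = 1, A_4 = 1. Minimum distance d = 1.

Enumerate all 2^2 = 4 messages m ∈ F_2^2.
For each, compute codeword c = mG in F_2^5, then tally its weight.
  m = 00 → c = 00000, weight = 0.
  m = 10 → c = 01101, weight = 3.
  m = 01 → c = 00010, weight = 1.
  m = 11 → c = 01111, weight = 4.
Tally weights:
  weight 0: 1 codewords.
  weight 1: 1 codewords.
  weight 3: 1 codewords.
  weight 4: 1 codewords.
Minimum distance d = smallest w > 0 with A_w > 0 = 1.
Sanity: Σ A_w = 4 = 2^2 = 4 ✓.


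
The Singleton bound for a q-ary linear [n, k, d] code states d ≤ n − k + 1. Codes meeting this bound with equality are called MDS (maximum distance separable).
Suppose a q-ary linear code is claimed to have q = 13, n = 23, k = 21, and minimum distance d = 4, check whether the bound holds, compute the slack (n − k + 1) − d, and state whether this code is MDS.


Singleton RHS = n − k + 1 = 3, slack = -1, bound violated (no such code; not MDS).

Singleton bound: d ≤ n − k + 1.
Here n = 23, k = 21, so n − k + 1 = 3.
Given d = 4, check d ≤ 3: NO.
Slack = (n − k + 1) − d = -1.
The slack is negative: d = 4 exceeds n − k + 1 = 3 by 1, so the Singleton bound is violated and no linear [23, 21, 4]_13 code can exist. In particular it is not MDS (MDS requires d = n − k + 1 exactly).
Description: the claimed parameters are [23, 21, 4]_13; such a code would be impossible (violates the Singleton bound).


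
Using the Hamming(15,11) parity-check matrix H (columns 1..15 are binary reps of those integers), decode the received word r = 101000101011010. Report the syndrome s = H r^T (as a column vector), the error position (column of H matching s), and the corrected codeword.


s = (0, 1, 0, 1)^T, error position = 5, corrected codeword c = 101010101011010

Compute s = H r^T mod 2 one row at a time:
  s_1 = 0 + 1 + 0 + 1 + 1 + 0 + 1 + 0 = 4 ≡ 0 (mod 2).
  s_2 = 0 + 0 + 0 + 1 + 1 + 0 + 1 + 0 = 3 ≡ 1 (mod 2).
  s_3 = 0 + 1 + 0 + 1 + 0 + 1 + 1 + 0 = 4 ≡ 0 (mod 2).
  s_4 = 1 + 1 + 0 + 1 + 1 + 1 + 0 + 0 = 5 ≡ 1 (mod 2).
s = (0, 1, 0, 1)^T — this equals column 5 of H (binary 0101), so error is at position 5.
Correct: flip bit 5 of r = 101000101011010 to get c = 101010101011010.


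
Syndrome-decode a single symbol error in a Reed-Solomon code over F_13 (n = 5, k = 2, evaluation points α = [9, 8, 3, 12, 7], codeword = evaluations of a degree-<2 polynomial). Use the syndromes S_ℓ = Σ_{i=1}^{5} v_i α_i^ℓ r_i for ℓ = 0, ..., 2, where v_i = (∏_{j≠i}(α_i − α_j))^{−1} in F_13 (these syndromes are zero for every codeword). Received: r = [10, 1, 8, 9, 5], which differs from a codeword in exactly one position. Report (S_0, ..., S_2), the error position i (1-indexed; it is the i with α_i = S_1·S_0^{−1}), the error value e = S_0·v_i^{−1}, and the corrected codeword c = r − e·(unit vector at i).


S = (9, 4, 9), error at position 4, error magnitude e = 11, c = [10, 1, 8, 11, 5].

Step 1: column multipliers v_i = (∏_{j≠i}(α_i − α_j))^{−1} mod 13.
  i = 1 (α = 9): (9−8)(9−3)(9−12)(9−7) = 1·6·(−3)·2 = −36 ≡ 3, so v_1 = 3^{−1} = 9 (mod 13).
  i = 2 (α = 8): (8−9)(8−3)(8−12)(8−7) = (−1)·5·(−4)·1 = 20 ≡ 7, so v_2 = 7^{−1} = 2 (mod 13).
  i = 3 (α = 3): (3−9)(3−8)(3−12)(3−7) = (−6)·(−5)·(−9)·(−4) = 1080 ≡ 1, so v_3 = 1^{−1} = 1 (mod 13).
  i = 4 (α = 12): (12−9)(12−8)(12−3)(12−7) = 3·4·9·5 = 540 ≡ 7, so v_4 = 7^{−1} = 2 (mod 13).
  i = 5 (α = 7): (7−9)(7−8)(7−3)(7−12) = (−2)·(−1)·4·(−5) = −40 ≡ 12, so v_5 = 12^{−1} = 12 (mod 13).
  v = [9, 2, 1, 2, 12].
Step 2: syndromes of r = [10, 1, 8, 9, 5] (all sums mod 13).
  S_0 = Σ v_i r_i = 9·10 + 2·1 + 1·8 + 2·9 + 12·5 = 178 ≡ 9.
  S_1 = Σ v_i α_i r_i = 9·9·10 + 2·8·1 + 1·3·8 + 2·12·9 + 12·7·5 = 1486 ≡ 4.
  α_i^2 mod 13 = [3, 12, 9, 1, 10].
  S_2 = Σ v_i α_i^2 r_i = 9·3·10 + 2·12·1 + 1·9·8 + 2·1·9 + 12·10·5 = 984 ≡ 9.
  S = (9, 4, 9) ≠ 0, so r is not a codeword (an error is present).
Step 3: locate the error. For a single error e at position i, S_ℓ = v_i·e·α_i^ℓ, so α_err = S_1/S_0.
  S_0^{−1} = 9^{−1} = 3 (mod 13), so α_err = 4·3 = 12 ≡ 12 = α_4. Error position i = 4.
  Consistency check: S_2/S_1 = 9·10 = 90 ≡ 12 = α_err ✓ (single-error assumption holds).
Step 4: error magnitude e = S_0/v_4 = S_0·∏_{j≠4}(α_4 − α_j) = 9·7 = 63 ≡ 11 (mod 13).
Step 5: correct position 4: c_4 = r_4 − e = 9 − 11 ≡ 11 (mod 13). Hence c = [10, 1, 8, 11, 5].
  Check: interpolating c through the α_i gives m(x) = 7 + 9·x (degree < 2) with m(α_i) = c_i for every i, so c is indeed a codeword.


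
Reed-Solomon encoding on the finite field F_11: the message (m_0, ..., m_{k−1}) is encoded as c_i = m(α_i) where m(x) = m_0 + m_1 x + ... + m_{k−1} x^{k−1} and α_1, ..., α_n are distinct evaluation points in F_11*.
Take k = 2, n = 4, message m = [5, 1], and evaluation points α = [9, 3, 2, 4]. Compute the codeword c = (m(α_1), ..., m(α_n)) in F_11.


c = [3, 8, 7, 9]

Message polynomial: m(x) = 5 + 1·x (mod 11).
For each evaluation point α_i, compute m(α_i) mod 11:
  α_1 = 9: Horner steps 1 → 3, so m(9) = 3.
  α_2 = 3: Horner steps 1 → 8, so m(3) = 8.
  α_3 = 2: Horner steps 1 → 7, so m(2) = 7.
  α_4 = 4: Horner steps 1 → 9, so m(4) = 9.
Codeword c = [3, 8, 7, 9] ∈ F_11^4.


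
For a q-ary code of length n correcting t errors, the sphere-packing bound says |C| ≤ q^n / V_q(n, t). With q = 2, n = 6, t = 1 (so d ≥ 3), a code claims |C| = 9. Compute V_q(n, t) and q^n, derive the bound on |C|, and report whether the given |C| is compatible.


V_q(n, t) = 7, q^n = 64, Hamming bound = 9, |C| = 9 ≤ bound (satisfied).

Step 1: Compute V_q(n, t) = Σ_{j=0}^1 C(n, j) (q−1)^j.
  j = 0: C(6,0)·(1)^0 = 1·1 = 1.
  j = 1: C(6,1)·(1)^1 = 6·1 = 6.
  V_q(n, t) = 1 + 6 = 7.
Step 2: q^n = 2^6 = 64.
Step 3: Hamming bound ⌊q^n / V_q(n,t)⌋ = ⌊64/7⌋ = 9.
Step 4: Compare |C| = 9 to 9: satisfied.
The claimed |C| lies at the Hamming bound (tight).


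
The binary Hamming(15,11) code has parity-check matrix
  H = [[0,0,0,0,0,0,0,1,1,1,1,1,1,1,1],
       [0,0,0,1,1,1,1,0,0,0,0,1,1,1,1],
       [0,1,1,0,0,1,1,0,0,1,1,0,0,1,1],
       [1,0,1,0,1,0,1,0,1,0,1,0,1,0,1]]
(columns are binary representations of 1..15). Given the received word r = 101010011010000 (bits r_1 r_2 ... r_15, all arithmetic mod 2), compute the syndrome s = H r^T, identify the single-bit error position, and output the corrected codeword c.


s = (1, 1, 0, 1)^T, error position = 13, corrected codeword c = 101010011010100

Compute s = H r^T mod 2 one row at a time:
  s_1 = 1 + 1 + 0 + 1 + 0 + 0 + 0 + 0 = 3 ≡ 1 (mod 2).
  s_2 = 0 + 1 + 0 + 0 + 0 + 0 + 0 + 0 = 1 ≡ 1 (mod 2).
  s_3 = 0 + 1 + 0 + 0 + 0 + 1 + 0 + 0 = 2 ≡ 0 (mod 2).
  s_4 = 1 + 1 + 1 + 0 + 1 + 1 + 0 + 0 = 5 ≡ 1 (mod 2).
s = (1, 1, 0, 1)^T — this equals column 13 of H (binary 1101), so error is at position 13.
Correct: flip bit 13 of r = 101010011010000 to get c = 101010011010100.
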